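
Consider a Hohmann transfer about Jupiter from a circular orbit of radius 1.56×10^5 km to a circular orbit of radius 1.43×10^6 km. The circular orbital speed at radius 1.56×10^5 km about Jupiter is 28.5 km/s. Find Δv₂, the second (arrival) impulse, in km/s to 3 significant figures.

From the circular-orbit relation v² = μ/r at r = 1.56×10^5 km: μ = v²r = (28.5)² × 1.56×10^5 = 1.26711×10^8 km³/s².
Transfer-ellipse semi-major axis a_t = (r₁ + r₂)/2 = (1.560×10^5 + 1.430×10^6)/2 = 7.930×10^5 km.
Circular speed at r = 1.430×10^6 km: v_c = √(μ/r) = 9.413 km/s.
Vis-viva on the transfer ellipse at r = 1.430×10^6 km gives v_t = √[μ(2/r − 1/a_t)] = 4.175 km/s.
Δv₂ = |v_t − v_c| = |4.175 − 9.413| = 5.238 km/s.

Δv₂ = 5.24 km/s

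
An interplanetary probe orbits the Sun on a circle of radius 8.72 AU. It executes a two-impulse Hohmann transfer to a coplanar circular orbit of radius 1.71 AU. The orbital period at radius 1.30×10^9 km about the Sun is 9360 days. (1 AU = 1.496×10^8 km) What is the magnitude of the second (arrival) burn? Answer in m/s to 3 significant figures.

Δv₂ = 6670 m/s

From Kepler's third law T² = 4π²r³/μ at r = 1.30×10^9 km, T = 9360 days = 9360 × 86400 s = 8.08704×10^8 s: μ = 4π²r³/T² = 1.32620×10^11 km³/s².
In km: r₁ = 8.72 × 1.496×10^8 = 1.304512×10^9 km; r₂ = 1.71 × 1.496×10^8 = 2.55816×10^8 km.
The Hohmann ellipse has a_t = (r₁ + r₂)/2 = 7.80164×10^8 km.
Circular speed at r = 2.55816×10^8 km: v_c = √(μ/r) = 22.769 km/s.
Transfer-orbit speed at the same r (vis-viva, a = a_t): v_t = √[μ(2/r − 1/a_t)] = 29.442 km/s.
Δv₂ = |v_t − v_c| = |29.442 − 22.769| = 6.673 km/s.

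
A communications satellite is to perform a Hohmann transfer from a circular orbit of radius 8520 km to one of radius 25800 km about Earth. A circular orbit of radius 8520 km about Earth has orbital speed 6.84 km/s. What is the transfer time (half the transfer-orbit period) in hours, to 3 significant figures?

From the circular-orbit relation v² = μ/r at r = 8520 km: μ = v²r = (6.84)² × 8520 = 3.98613×10^5 km³/s².
The Hohmann ellipse has a_t = (r₁ + r₂)/2 = 17160 km.
By Kepler's third law the transfer-orbit period is T = 2π√(a_t³/μ), so t = T/2 = 11190 s.
Converting: 11190 s ÷ 3600 s/hour = 3.11 hours.

t = 3.11 hours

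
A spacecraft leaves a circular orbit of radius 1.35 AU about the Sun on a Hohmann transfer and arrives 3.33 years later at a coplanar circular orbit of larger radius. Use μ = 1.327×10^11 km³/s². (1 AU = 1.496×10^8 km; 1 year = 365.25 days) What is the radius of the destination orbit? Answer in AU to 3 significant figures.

r₂ = 5.73 AU

In km: r₁ = 1.35 × 1.496×10^8 = 2.0196×10^8 km.
Transfer time t = 3.33 years × 365.25 × 86400 s = 1.05086808×10^8 s, and t = π√(a_t³/μ).
So a_t = (μ t²/π²)^(1/3) = (1.327×10^11 × (1.05086808×10^8)² / π²)^(1/3) = 5.2953×10^8 km.
Since a_t = (r₁ + r₂)/2, r₂ = 2a_t − r₁ = 2×5.2953×10^8 − 2.0196×10^8 = 8.571×10^8 km.
In AU: r₂ = 8.571×10^8 / 1.496×10^8 = 5.73 AU.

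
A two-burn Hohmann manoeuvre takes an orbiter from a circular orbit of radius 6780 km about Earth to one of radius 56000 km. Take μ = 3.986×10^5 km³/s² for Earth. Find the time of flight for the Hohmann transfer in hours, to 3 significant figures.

t = 7.69 hours

The Hohmann ellipse has a_t = (r₁ + r₂)/2 = 31390 km.
Transfer time t = π√(a_t³/μ) = π√((31390)³ / 3.986×10^5) = 27670 s.
Converting: 27670 s ÷ 3600 s/hour = 7.69 hours.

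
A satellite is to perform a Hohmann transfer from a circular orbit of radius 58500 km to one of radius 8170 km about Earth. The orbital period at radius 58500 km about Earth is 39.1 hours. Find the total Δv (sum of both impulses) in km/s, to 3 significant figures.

Δv = 3.59 km/s

From Kepler's third law T² = 4π²r³/μ at r = 58500 km, T = 39.1 hours = 39.1 × 3600 s = 1.4076×10^5 s: μ = 4π²r³/T² = 3.98904×10^5 km³/s².
The Hohmann ellipse has a_t = (r₁ + r₂)/2 = 33335 km.
At r₁ the circular-orbit speed is v₁ = √(μ/r₁) = 2.61130 km/s.
On the transfer ellipse at r₁, v² = μ(2/r − 1/a) gives v_a = √[μ(2/r₁ − 1/a_t)] = 1.29276 km/s.
First burn Δv₁ = |v_a − v₁| = 1.319 km/s.
Circular speed at r₂: v₂ = √(μ/r₂) = 6.988 km/s.
Transfer-orbit speed at r₂: v_p = √[μ(2/r₂ − 1/a_t)] = 9.257 km/s.
Second burn Δv₂ = |v₂ − v_p| = 2.269 km/s.
Total Δv = Δv₁ + Δv₂ = 3.588 km/s.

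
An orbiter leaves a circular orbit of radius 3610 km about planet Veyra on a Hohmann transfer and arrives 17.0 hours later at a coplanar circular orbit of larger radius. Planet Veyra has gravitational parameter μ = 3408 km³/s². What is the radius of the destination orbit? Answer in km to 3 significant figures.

Transfer time t = 17.0 hours = 61200 s, and t = π√(a_t³/μ).
So a_t = (μ t²/π²)^(1/3) = (3408 × (61200)² / π²)^(1/3) = 10895 km.
Since a_t = (r₁ + r₂)/2, r₂ = 2a_t − r₁ = 2×10895 − 3610 = 18180 km.

r₂ = 18200 km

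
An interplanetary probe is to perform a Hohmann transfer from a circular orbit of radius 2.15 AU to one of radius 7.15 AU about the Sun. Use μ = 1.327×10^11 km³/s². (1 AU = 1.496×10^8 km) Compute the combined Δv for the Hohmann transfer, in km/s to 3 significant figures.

Δv = 8.44 km/s

In km: r₁ = 2.15 × 1.496×10^8 = 3.2164×10^8 km; r₂ = 7.15 × 1.496×10^8 = 1.06964×10^9 km.
The Hohmann ellipse has a_t = (r₁ + r₂)/2 = 6.9564×10^8 km.
Circular speed at r₁: v₁ = √(μ/r₁) = √(1.327×10^11/3.2164×10^8) = 20.312 km/s.
Transfer-orbit speed at r₁ (vis-viva equation): v_p = √[μ(2/r₁ − 1/a_t)] = 25.187 km/s.
First burn Δv₁ = |v_p − v₁| = 4.875 km/s.
At r₂, v₂ = √(μ/r₂) = 11.13824 km/s.
Transfer-orbit speed at r₂: v_a = √[μ(2/r₂ − 1/a_t)] = 7.573723 km/s.
Second burn Δv₂ = |v₂ − v_a| = 3.565 km/s.
Total Δv = Δv₁ + Δv₂ = 8.440 km/s.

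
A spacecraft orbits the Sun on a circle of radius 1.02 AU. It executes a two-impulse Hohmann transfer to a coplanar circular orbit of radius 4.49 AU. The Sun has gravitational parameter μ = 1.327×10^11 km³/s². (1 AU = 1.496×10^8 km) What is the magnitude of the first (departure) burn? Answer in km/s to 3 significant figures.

Δv₁ = 8.16 km/s

In km: r₁ = 1.02 × 1.496×10^8 = 1.52592×10^8 km; r₂ = 4.49 × 1.496×10^8 = 6.71704×10^8 km.
Semi-major axis of the transfer orbit: a_t = (1.52592×10^8 + 6.71704×10^8)/2 = 4.12148×10^8 km.
Circular speed at r = 1.52592×10^8 km: v_c = √(μ/r) = 29.490 km/s.
Vis-viva on the transfer ellipse at r = 1.52592×10^8 km gives v_t = √[μ(2/r − 1/a_t)] = 37.647 km/s.
Δv₁ = |v_t − v_c| = |37.647 − 29.490| = 8.157 km/s.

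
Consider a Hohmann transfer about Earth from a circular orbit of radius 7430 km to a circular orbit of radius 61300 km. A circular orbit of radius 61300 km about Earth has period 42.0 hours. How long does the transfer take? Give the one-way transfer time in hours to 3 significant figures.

From Kepler's third law T² = 4π²r³/μ at r = 61300 km, T = 42.0 hours = 42.0 × 3600 s = 1.512×10^5 s: μ = 4π²r³/T² = 3.97775×10^5 km³/s².
Semi-major axis of the transfer orbit: a_t = (7430 + 61300)/2 = 34365 km.
By Kepler's third law the transfer-orbit period is T = 2π√(a_t³/μ), so t = T/2 = 31730 s.
Converting: 31730 s ÷ 3600 s/hour = 8.81 hours.

t = 8.81 hours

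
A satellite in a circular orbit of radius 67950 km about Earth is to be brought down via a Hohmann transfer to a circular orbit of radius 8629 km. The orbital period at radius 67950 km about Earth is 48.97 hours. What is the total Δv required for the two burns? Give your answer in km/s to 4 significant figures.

Δv = 3.529 km/s

From Kepler's third law T² = 4π²r³/μ at r = 67950 km, T = 48.97 hours = 48.97 × 3600 s = 1.76292×10^5 s: μ = 4π²r³/T² = 3.98532×10^5 km³/s².
Semi-major axis of the transfer orbit: a_t = (67950 + 8629)/2 = 38289.5 km.
At r₁ the circular-orbit speed is v₁ = √(μ/r₁) = 2.422 km/s.
Transfer-orbit speed at r₁ (v² = μ(2/r − 1/a)): v_a = √[μ(2/r₁ − 1/a_t)] = 1.150 km/s.
First burn Δv₁ = |v_a − v₁| = 1.272 km/s.
At r₂, v₂ = √(μ/r₂) = 6.796 km/s.
Transfer-orbit speed at r₂: v_p = √[μ(2/r₂ − 1/a_t)] = 9.053 km/s.
Second burn Δv₂ = |v₂ − v_p| = 2.257 km/s.
Δv = Δv₁ + Δv₂ = 1.272 + 2.257 = 3.529 km/s.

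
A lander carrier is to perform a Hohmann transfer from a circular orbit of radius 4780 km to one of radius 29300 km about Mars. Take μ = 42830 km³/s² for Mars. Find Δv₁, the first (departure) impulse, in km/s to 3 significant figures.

Δv₁ = 0.932 km/s

The Hohmann ellipse has a_t = (r₁ + r₂)/2 = 17040 km.
On the circular orbit at r = 4780 km, v_c = √(μ/r) = 2.9934 km/s.
Vis-viva on the transfer ellipse at r = 4780 km gives v_t = √[μ(2/r − 1/a_t)] = 3.9252 km/s.
Δv₁ = |v_t − v_c| = |3.9252 − 2.9934| = 0.9318 km/s.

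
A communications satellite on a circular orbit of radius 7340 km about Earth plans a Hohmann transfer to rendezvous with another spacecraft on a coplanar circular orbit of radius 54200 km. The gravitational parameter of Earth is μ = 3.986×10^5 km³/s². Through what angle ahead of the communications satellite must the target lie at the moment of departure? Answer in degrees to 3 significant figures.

φ = 103°

The Hohmann ellipse has a_t = (r₁ + r₂)/2 = 30770 km.
The half-period of the transfer ellipse is t = π√(a_t³/μ) = 26857.9 s.
The target's mean motion on its circular orbit is ω₂ = √(μ/r₂³) = 5.00345×10^-5 rad/s.
Angle swept by the target during transfer: ω₂·t = 1.34382 rad = 77.00°.
The communications satellite traverses 180° on the transfer ellipse, so the target must lead by 180° − 77.00° = 103°.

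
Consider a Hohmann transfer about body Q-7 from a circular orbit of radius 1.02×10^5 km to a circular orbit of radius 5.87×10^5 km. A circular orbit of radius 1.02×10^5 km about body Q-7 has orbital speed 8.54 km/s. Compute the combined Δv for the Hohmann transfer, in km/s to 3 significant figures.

From the circular-orbit relation v² = μ/r at r = 1.02×10^5 km: μ = v²r = (8.54)² × 1.02×10^5 = 7.43902×10^6 km³/s².
Semi-major axis of the transfer orbit: a_t = (1.020×10^5 + 5.870×10^5)/2 = 3.445×10^5 km.
Circular speed at r₁: v₁ = √(μ/r₁) = √(7.43902×10^6/1.020×10^5) = 8.54000 km/s.
On the transfer ellipse at r₁, vis-viva equation gives v_p = √[μ(2/r₁ − 1/a_t)] = 11.1476 km/s.
First burn Δv₁ = |v_p − v₁| = 2.6076 km/s.
At r₂, v₂ = √(μ/r₂) = 3.5599 km/s.
Transfer-orbit speed at r₂: v_a = √[μ(2/r₂ − 1/a_t)] = 1.9371 km/s.
Second burn Δv₂ = |v₂ − v_a| = 1.6228 km/s.
Δv = Δv₁ + Δv₂ = 2.6076 + 1.6228 = 4.230 km/s.

Δv = 4.23 km/s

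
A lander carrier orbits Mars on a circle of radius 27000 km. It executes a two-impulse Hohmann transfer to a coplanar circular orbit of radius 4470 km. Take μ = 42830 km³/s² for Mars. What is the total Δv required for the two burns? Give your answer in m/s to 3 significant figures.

Transfer-ellipse semi-major axis a_t = (r₁ + r₂)/2 = (27000 + 4470)/2 = 15735 km.
Circular speed at r₁: v₁ = √(μ/r₁) = √(42830/27000) = 1.2595 km/s.
Transfer-orbit speed at r₁ (vis-viva): v_a = √[μ(2/r₁ − 1/a_t)] = 0.67129 km/s.
First burn Δv₁ = |v_a − v₁| = 0.5882 km/s.
Circular speed at r₂: v₂ = √(μ/r₂) = 3.0954 km/s.
Transfer-orbit speed at r₂: v_p = √[μ(2/r₂ − 1/a_t)] = 4.0548 km/s.
Second burn Δv₂ = |v₂ − v_p| = 0.9594 km/s.
Δv = Δv₁ + Δv₂ = 0.5882 + 0.9594 = 1.548 km/s.

Δv = 1550 m/s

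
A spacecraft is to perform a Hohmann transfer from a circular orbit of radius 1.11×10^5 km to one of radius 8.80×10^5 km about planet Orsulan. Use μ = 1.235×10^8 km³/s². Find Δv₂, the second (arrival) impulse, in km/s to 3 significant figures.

Δv₂ = 6.24 km/s

Semi-major axis of the transfer orbit: a_t = (1.110×10^5 + 8.800×10^5)/2 = 4.955×10^5 km.
On the circular orbit at r = 8.800×10^5 km, v_c = √(μ/r) = 11.847 km/s.
Vis-viva on the transfer ellipse at r = 8.800×10^5 km gives v_t = √[μ(2/r − 1/a_t)] = 5.6070 km/s.
Δv₂ = |v_t − v_c| = |5.6070 − 11.847| = 6.240 km/s.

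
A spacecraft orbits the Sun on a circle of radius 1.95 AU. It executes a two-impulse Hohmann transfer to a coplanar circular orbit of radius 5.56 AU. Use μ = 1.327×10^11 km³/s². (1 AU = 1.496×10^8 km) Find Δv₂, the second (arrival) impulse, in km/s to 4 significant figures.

In km: r₁ = 1.95 × 1.496×10^8 = 2.9172×10^8 km; r₂ = 5.56 × 1.496×10^8 = 8.31776×10^8 km.
Transfer-ellipse semi-major axis a_t = (r₁ + r₂)/2 = (2.9172×10^8 + 8.31776×10^8)/2 = 5.61748×10^8 km.
Circular speed at r = 8.31776×10^8 km: v_c = √(μ/r) = 12.631 km/s.
Vis-viva on the transfer ellipse at r = 8.31776×10^8 km gives v_t = √[μ(2/r − 1/a_t)] = 9.1022 km/s.
Δv₂ = |v_t − v_c| = |9.1022 − 12.631| = 3.529 km/s.

Δv₂ = 3.529 km/s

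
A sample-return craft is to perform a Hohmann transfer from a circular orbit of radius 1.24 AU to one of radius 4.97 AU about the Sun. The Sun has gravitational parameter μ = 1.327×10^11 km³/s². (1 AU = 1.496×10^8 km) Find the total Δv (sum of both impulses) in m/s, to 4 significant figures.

In km: r₁ = 1.24 × 1.496×10^8 = 1.85504×10^8 km; r₂ = 4.97 × 1.496×10^8 = 7.43512×10^8 km.
Semi-major axis of the transfer orbit: a_t = (1.85504×10^8 + 7.43512×10^8)/2 = 4.64508×10^8 km.
At r₁ the circular-orbit speed is v₁ = √(μ/r₁) = 26.746 km/s.
Transfer-orbit speed at r₁ (vis-viva): v_p = √[μ(2/r₁ − 1/a_t)] = 33.838 km/s.
First burn Δv₁ = |v_p − v₁| = 7.092 km/s.
At r₂, v₂ = √(μ/r₂) = 13.36 km/s.
Transfer-orbit speed at r₂: v_a = √[μ(2/r₂ − 1/a_t)] = 8.443 km/s.
Second burn Δv₂ = |v₂ − v_a| = 4.917 km/s.
Total Δv = Δv₁ + Δv₂ = 12.01 km/s.

Δv = 12010 m/s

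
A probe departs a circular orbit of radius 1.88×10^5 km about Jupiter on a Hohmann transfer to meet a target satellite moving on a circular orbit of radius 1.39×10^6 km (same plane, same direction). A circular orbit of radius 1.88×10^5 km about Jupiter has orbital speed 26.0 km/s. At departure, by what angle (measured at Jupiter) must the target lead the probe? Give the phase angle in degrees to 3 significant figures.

From the circular-orbit relation v² = μ/r at r = 1.88×10^5 km: μ = v²r = (26.0)² × 1.88×10^5 = 1.27088×10^8 km³/s².
The Hohmann ellipse has a_t = (r₁ + r₂)/2 = 7.890×10^5 km.
Transfer time t = π√(a_t³/μ) = 1.953×10^5 s.
Target angular speed ω₂ = √(μ/r₂³) = 6.879×10^-6 rad/s.
Angle swept by the target during transfer: ω₂·t = 1.3435 rad = 76.98°.
The probe traverses 180° on the transfer ellipse, so the target must lead by 180° − 76.98° = 103°.

φ = 103°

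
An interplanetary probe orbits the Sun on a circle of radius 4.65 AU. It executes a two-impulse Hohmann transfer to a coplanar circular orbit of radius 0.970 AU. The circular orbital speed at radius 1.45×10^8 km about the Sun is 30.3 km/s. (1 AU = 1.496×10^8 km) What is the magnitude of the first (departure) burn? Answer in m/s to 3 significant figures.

Δv₁ = 5710 m/s

From the circular-orbit relation v² = μ/r at r = 1.45×10^8 km: μ = v²r = (30.3)² × 1.45×10^8 = 1.33123×10^11 km³/s².
In km: r₁ = 4.65 × 1.496×10^8 = 6.9564×10^8 km; r₂ = 0.970 × 1.496×10^8 = 1.45112×10^8 km.
The Hohmann ellipse has a_t = (r₁ + r₂)/2 = 4.20376×10^8 km.
On the circular orbit at r = 6.9564×10^8 km, v_c = √(μ/r) = 13.834 km/s.
Vis-viva on the transfer ellipse at r = 6.9564×10^8 km gives v_t = √[μ(2/r − 1/a_t)] = 8.1277 km/s.
Δv₁ = |v_t − v_c| = |8.1277 − 13.834| = 5.706 km/s.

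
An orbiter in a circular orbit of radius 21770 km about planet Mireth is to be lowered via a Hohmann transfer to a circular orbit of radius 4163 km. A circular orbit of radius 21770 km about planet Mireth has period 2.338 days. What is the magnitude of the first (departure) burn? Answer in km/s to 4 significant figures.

Δv₁ = 0.2935 km/s

From Kepler's third law T² = 4π²r³/μ at r = 21770 km, T = 2.338 days = 2.338 × 86400 s = 2.020032×10^5 s: μ = 4π²r³/T² = 9982.02 km³/s².
The Hohmann ellipse has a_t = (r₁ + r₂)/2 = 12966.5 km.
Circular speed at r = 21770 km: v_c = √(μ/r) = 0.67714 km/s.
Vis-viva on the transfer ellipse at r = 21770 km gives v_t = √[μ(2/r − 1/a_t)] = 0.38368 km/s.
Δv₁ = |v_t − v_c| = |0.38368 − 0.67714| = 0.2935 km/s.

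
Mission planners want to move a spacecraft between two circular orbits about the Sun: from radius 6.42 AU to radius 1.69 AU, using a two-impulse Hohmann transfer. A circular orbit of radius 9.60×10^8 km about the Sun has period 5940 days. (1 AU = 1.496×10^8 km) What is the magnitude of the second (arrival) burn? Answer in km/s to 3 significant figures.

Δv₂ = 5.91 km/s

From Kepler's third law T² = 4π²r³/μ at r = 9.60×10^8 km, T = 5940 days = 5940 × 86400 s = 5.13216×10^8 s: μ = 4π²r³/T² = 1.32609×10^11 km³/s².
In km: r₁ = 6.42 × 1.496×10^8 = 9.60432×10^8 km; r₂ = 1.69 × 1.496×10^8 = 2.52824×10^8 km.
The Hohmann ellipse has a_t = (r₁ + r₂)/2 = 6.06628×10^8 km.
Circular speed at r = 2.52824×10^8 km: v_c = √(μ/r) = 22.902 km/s.
Vis-viva on the transfer ellipse at r = 2.52824×10^8 km gives v_t = √[μ(2/r − 1/a_t)] = 28.817 km/s.
Δv₂ = |v_t − v_c| = |28.817 − 22.902| = 5.915 km/s.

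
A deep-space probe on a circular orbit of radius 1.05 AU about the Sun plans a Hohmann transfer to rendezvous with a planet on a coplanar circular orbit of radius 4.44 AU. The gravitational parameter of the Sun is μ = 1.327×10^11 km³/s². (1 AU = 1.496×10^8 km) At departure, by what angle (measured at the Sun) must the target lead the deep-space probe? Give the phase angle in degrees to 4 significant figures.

In km: r₁ = 1.05 × 1.496×10^8 = 1.5708×10^8 km; r₂ = 4.44 × 1.496×10^8 = 6.64224×10^8 km.
Semi-major axis of the transfer orbit: a_t = (1.5708×10^8 + 6.64224×10^8)/2 = 4.10652×10^8 km.
Transfer time t = π√(a_t³/μ) = 7.1767×10^7 s.
Target angular speed ω₂ = √(μ/r₂³) = 2.1280×10^-8 rad/s.
Angle swept by the target during transfer: ω₂·t = 1.5272 rad = 87.50°.
The deep-space probe traverses 180° on the transfer ellipse, so the target must lead by 180° − 87.50° = 92.50°.

φ = 92.50°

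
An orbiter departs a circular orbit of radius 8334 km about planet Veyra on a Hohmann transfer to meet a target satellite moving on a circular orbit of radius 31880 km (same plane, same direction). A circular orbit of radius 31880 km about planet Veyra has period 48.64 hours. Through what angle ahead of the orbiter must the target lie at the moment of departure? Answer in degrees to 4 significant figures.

From Kepler's third law T² = 4π²r³/μ at r = 31880 km, T = 48.64 hours = 48.64 × 3600 s = 1.75104×10^5 s: μ = 4π²r³/T² = 41717.9 km³/s².
Semi-major axis of the transfer orbit: a_t = (8334 + 31880)/2 = 20107 km.
The half-period of the transfer ellipse is t = π√(a_t³/μ) = 43854 s.
The target's mean motion on its circular orbit is ω₂ = √(μ/r₂³) = 3.5883×10^-5 rad/s.
Angle swept by the target during transfer: ω₂·t = 1.5736 rad = 90.16°.
The orbiter traverses 180° on the transfer ellipse, so the target must lead by 180° − 90.16° = 89.84°.

φ = 89.84°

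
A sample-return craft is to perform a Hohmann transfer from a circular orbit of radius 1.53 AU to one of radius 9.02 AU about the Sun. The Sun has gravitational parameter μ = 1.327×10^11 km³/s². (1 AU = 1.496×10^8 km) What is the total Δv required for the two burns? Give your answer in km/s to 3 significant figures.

In km: r₁ = 1.53 × 1.496×10^8 = 2.28888×10^8 km; r₂ = 9.02 × 1.496×10^8 = 1.349392×10^9 km.
Semi-major axis of the transfer orbit: a_t = (2.28888×10^8 + 1.349392×10^9)/2 = 7.8914×10^8 km.
At r₁ the circular-orbit speed is v₁ = √(μ/r₁) = 24.078 km/s.
Transfer-orbit speed at r₁ (vis-viva equation): v_p = √[μ(2/r₁ − 1/a_t)] = 31.486 km/s.
First burn Δv₁ = |v_p − v₁| = 7.408 km/s.
At r₂, v₂ = √(μ/r₂) = 9.917 km/s.
Transfer-orbit speed at r₂: v_a = √[μ(2/r₂ − 1/a_t)] = 5.341 km/s.
Second burn Δv₂ = |v₂ − v_a| = 4.576 km/s.
Total Δv = Δv₁ + Δv₂ = 11.98 km/s.

Δv = 12.0 km/s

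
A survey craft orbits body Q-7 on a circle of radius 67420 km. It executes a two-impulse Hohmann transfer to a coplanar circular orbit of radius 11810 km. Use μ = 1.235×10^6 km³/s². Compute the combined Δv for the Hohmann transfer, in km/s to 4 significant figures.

The Hohmann ellipse has a_t = (r₁ + r₂)/2 = 39615 km.
At r₁ the circular-orbit speed is v₁ = √(μ/r₁) = 4.2800 km/s.
Transfer-orbit speed at r₁ (vis-viva): v_a = √[μ(2/r₁ − 1/a_t)] = 2.3369 km/s.
First burn Δv₁ = |v_a − v₁| = 1.9431 km/s.
At r₂, v₂ = √(μ/r₂) = 10.22606 km/s.
Transfer-orbit speed at r₂: v_p = √[μ(2/r₂ − 1/a_t)] = 13.34053 km/s.
Second burn Δv₂ = |v₂ − v_p| = 3.1145 km/s.
Total Δv = Δv₁ + Δv₂ = 5.058 km/s.

Δv = 5.058 km/s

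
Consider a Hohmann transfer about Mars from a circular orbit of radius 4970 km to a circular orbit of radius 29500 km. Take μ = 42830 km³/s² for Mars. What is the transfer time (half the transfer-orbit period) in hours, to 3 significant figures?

Semi-major axis of the transfer orbit: a_t = (4970 + 29500)/2 = 17235 km.
Half the transfer-orbit period gives t = π√(a_t³/μ) = 34350 s.
Converting: 34350 s ÷ 3600 s/hour = 9.54 hours.

t = 9.54 hours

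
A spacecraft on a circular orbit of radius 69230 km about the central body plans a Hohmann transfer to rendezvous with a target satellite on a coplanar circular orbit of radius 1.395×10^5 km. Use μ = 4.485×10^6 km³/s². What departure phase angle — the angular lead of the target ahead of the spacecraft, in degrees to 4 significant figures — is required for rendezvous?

φ = 63.52°

The Hohmann ellipse has a_t = (r₁ + r₂)/2 = 1.04365×10^5 km.
Transfer time t = π√(a_t³/μ) = 50020 s.
The target's mean motion on its circular orbit is ω₂ = √(μ/r₂³) = 4.065×10^-5 rad/s.
Angle swept by the target during transfer: ω₂·t = 2.033 rad = 116.48°.
Arrival is 180° from departure on the ellipse, so φ = 180° − 116.48° = 63.52°.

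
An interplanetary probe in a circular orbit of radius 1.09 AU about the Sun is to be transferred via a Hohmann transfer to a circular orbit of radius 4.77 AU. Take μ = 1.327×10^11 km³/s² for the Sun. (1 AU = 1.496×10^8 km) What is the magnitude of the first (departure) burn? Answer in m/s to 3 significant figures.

In km: r₁ = 1.09 × 1.496×10^8 = 1.63064×10^8 km; r₂ = 4.77 × 1.496×10^8 = 7.13592×10^8 km.
The Hohmann ellipse has a_t = (r₁ + r₂)/2 = 4.38328×10^8 km.
Circular speed at r = 1.63064×10^8 km: v_c = √(μ/r) = 28.527 km/s.
Vis-viva on the transfer ellipse at r = 1.63064×10^8 km gives v_t = √[μ(2/r − 1/a_t)] = 36.398 km/s.
Δv₁ = |v_t − v_c| = |36.398 − 28.527| = 7.871 km/s.

Δv₁ = 7870 m/s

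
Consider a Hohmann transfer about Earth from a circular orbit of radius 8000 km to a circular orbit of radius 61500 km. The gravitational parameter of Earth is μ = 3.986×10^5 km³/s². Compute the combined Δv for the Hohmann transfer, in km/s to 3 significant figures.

Semi-major axis of the transfer orbit: a_t = (8000 + 61500)/2 = 34750 km.
At r₁ the circular-orbit speed is v₁ = √(μ/r₁) = 7.0587 km/s.
On the transfer ellipse at r₁, vis-viva equation gives v_p = √[μ(2/r₁ − 1/a_t)] = 9.3904 km/s.
First burn Δv₁ = |v_p − v₁| = 2.332 km/s.
Circular speed at r₂: v₂ = √(μ/r₂) = 2.546 km/s.
Transfer-orbit speed at r₂: v_a = √[μ(2/r₂ − 1/a_t)] = 1.222 km/s.
Second burn Δv₂ = |v₂ − v_a| = 1.324 km/s.
Total Δv = Δv₁ + Δv₂ = 3.656 km/s.

Δv = 3.66 km/s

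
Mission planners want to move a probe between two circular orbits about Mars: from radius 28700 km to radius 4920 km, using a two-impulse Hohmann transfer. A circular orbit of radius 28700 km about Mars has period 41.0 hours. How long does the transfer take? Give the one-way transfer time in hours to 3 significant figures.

t = 9.19 hours

From Kepler's third law T² = 4π²r³/μ at r = 28700 km, T = 41.0 hours = 41.0 × 3600 s = 1.476×10^5 s: μ = 4π²r³/T² = 42838.3 km³/s².
The Hohmann ellipse has a_t = (r₁ + r₂)/2 = 16810 km.
By Kepler's third law the transfer-orbit period is T = 2π√(a_t³/μ), so t = T/2 = 33080 s.
Converting: 33080 s ÷ 3600 s/hour = 9.19 hours.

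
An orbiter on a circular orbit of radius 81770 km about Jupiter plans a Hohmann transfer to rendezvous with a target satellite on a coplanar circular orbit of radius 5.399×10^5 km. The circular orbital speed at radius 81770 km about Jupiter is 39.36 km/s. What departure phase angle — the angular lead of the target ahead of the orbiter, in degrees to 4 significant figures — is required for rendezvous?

From the circular-orbit relation v² = μ/r at r = 81770 km: μ = v²r = (39.36)² × 81770 = 1.26679×10^8 km³/s².
Transfer-ellipse semi-major axis a_t = (r₁ + r₂)/2 = (81770 + 5.399×10^5)/2 = 3.10835×10^5 km.
Transfer time t = π√(a_t³/μ) = 48372 s.
The target's mean motion on its circular orbit is ω₂ = √(μ/r₂³) = 2.8371×10^-5 rad/s.
Angle swept by the target during transfer: ω₂·t = 1.3724 rad = 78.63°.
Arrival is 180° from departure on the ellipse, so φ = 180° − 78.63° = 101.4°.

φ = 101.4°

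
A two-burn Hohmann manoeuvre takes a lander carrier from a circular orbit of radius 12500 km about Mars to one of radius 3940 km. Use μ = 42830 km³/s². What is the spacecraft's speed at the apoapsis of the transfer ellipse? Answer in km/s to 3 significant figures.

v = 1.28 km/s

The Hohmann ellipse has a_t = (r₁ + r₂)/2 = 8220 km.
At apoapsis, r = 12500 km.
Applying v² = μ(2/r − 1/a_t): v = 1.282 km/s.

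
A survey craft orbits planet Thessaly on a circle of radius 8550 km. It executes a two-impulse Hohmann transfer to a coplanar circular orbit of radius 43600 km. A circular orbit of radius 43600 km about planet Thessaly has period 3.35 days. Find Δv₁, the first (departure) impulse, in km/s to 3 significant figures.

From Kepler's third law T² = 4π²r³/μ at r = 43600 km, T = 3.35 days = 3.35 × 86400 s = 2.8944×10^5 s: μ = 4π²r³/T² = 39057.3 km³/s².
Transfer-ellipse semi-major axis a_t = (r₁ + r₂)/2 = (8550 + 43600)/2 = 26075 km.
On the circular orbit at r = 8550 km, v_c = √(μ/r) = 2.13731 km/s.
Transfer-orbit speed at the same r (vis-viva, a = a_t): v_t = √[μ(2/r − 1/a_t)] = 2.76375 km/s.
Δv₁ = |v_t − v_c| = |2.76375 − 2.13731| = 0.6264 km/s.

Δv₁ = 0.626 km/s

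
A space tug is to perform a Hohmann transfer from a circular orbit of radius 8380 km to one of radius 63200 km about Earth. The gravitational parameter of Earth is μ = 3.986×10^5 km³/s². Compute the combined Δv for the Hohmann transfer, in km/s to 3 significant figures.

Δv = 3.56 km/s

Semi-major axis of the transfer orbit: a_t = (8380 + 63200)/2 = 35790 km.
Circular speed at r₁: v₁ = √(μ/r₁) = √(3.986×10^5/8380) = 6.897 km/s.
On the transfer ellipse at r₁, vis-viva equation gives v_p = √[μ(2/r₁ − 1/a_t)] = 9.165 km/s.
First burn Δv₁ = |v_p − v₁| = 2.268 km/s.
At r₂, v₂ = √(μ/r₂) = 2.511 km/s.
Transfer-orbit speed at r₂: v_a = √[μ(2/r₂ − 1/a_t)] = 1.215 km/s.
Second burn Δv₂ = |v₂ − v_a| = 1.296 km/s.
Δv = Δv₁ + Δv₂ = 2.268 + 1.296 = 3.564 km/s.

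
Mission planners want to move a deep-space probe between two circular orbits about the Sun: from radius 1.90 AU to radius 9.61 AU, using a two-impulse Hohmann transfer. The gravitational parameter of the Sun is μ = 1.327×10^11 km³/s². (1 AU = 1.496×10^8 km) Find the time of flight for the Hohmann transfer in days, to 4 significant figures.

In km: r₁ = 1.90 × 1.496×10^8 = 2.8424×10^8 km; r₂ = 9.61 × 1.496×10^8 = 1.437656×10^9 km.
Semi-major axis of the transfer orbit: a_t = (2.8424×10^8 + 1.437656×10^9)/2 = 8.60948×10^8 km.
By Kepler's third law the transfer-orbit period is T = 2π√(a_t³/μ), so t = T/2 = 2.179×10^8 s.
Converting: 2.179×10^8 s ÷ 86400 s/day = 2522 days.

t = 2522 days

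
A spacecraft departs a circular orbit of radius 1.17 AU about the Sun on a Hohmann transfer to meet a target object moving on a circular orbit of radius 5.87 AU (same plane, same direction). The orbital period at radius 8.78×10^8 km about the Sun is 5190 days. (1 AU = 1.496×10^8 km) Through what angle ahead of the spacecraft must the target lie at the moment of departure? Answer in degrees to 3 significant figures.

From Kepler's third law T² = 4π²r³/μ at r = 8.78×10^8 km, T = 5190 days = 5190 × 86400 s = 4.48416×10^8 s: μ = 4π²r³/T² = 1.32887×10^11 km³/s².
In km: r₁ = 1.17 × 1.496×10^8 = 1.75032×10^8 km; r₂ = 5.87 × 1.496×10^8 = 8.78152×10^8 km.
The Hohmann ellipse has a_t = (r₁ + r₂)/2 = 5.26592×10^8 km.
Transfer time t = π√(a_t³/μ) = 1.0414×10^8 s.
The target's mean motion on its circular orbit is ω₂ = √(μ/r₂³) = 1.4008×10^-8 rad/s.
Angle swept by the target during transfer: ω₂·t = 1.459 rad = 83.59°.
Arrival is 180° from departure on the ellipse, so φ = 180° − 83.59° = 96.4°.

φ = 96.4°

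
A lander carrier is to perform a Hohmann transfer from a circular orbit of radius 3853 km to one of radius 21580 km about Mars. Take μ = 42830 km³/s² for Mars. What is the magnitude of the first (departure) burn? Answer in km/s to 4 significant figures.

Δv₁ = 1.009 km/s

Semi-major axis of the transfer orbit: a_t = (3853 + 21580)/2 = 12716.5 km.
Circular speed at r = 3853 km: v_c = √(μ/r) = 3.334 km/s.
Vis-viva on the transfer ellipse at r = 3853 km gives v_t = √[μ(2/r − 1/a_t)] = 4.343 km/s.
Δv₁ = |v_t − v_c| = |4.343 − 3.334| = 1.009 km/s.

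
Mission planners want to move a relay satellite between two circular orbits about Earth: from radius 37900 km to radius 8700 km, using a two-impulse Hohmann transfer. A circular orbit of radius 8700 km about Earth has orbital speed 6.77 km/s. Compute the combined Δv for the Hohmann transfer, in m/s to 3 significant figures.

From the circular-orbit relation v² = μ/r at r = 8700 km: μ = v²r = (6.77)² × 8700 = 3.98746×10^5 km³/s².
Semi-major axis of the transfer orbit: a_t = (37900 + 8700)/2 = 23300 km.
Circular speed at r₁: v₁ = √(μ/r₁) = √(3.98746×10^5/37900) = 3.244 km/s.
Transfer-orbit speed at r₁ (vis-viva): v_a = √[μ(2/r₁ − 1/a_t)] = 1.982 km/s.
First burn Δv₁ = |v_a − v₁| = 1.262 km/s.
At r₂, v₂ = √(μ/r₂) = 6.770 km/s.
Transfer-orbit speed at r₂: v_p = √[μ(2/r₂ − 1/a_t)] = 8.634 km/s.
Second burn Δv₂ = |v₂ − v_p| = 1.864 km/s.
Δv = Δv₁ + Δv₂ = 1.262 + 1.864 = 3.126 km/s.

Δv = 3130 m/s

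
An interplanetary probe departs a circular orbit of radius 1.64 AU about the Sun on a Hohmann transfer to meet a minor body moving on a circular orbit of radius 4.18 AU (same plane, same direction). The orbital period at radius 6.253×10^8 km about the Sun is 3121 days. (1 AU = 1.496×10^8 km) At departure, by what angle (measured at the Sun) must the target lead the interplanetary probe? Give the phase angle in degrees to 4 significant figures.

φ = 75.44°

From Kepler's third law T² = 4π²r³/μ at r = 6.253×10^8 km, T = 3121 days = 3121 × 86400 s = 2.696544×10^8 s: μ = 4π²r³/T² = 1.32743×10^11 km³/s².
In km: r₁ = 1.64 × 1.496×10^8 = 2.45344×10^8 km; r₂ = 4.18 × 1.496×10^8 = 6.25328×10^8 km.
Semi-major axis of the transfer orbit: a_t = (2.45344×10^8 + 6.25328×10^8)/2 = 4.35336×10^8 km.
The half-period of the transfer ellipse is t = π√(a_t³/μ) = 7.832×10^7 s.
Target angular speed ω₂ = √(μ/r₂³) = 2.330×10^-8 rad/s.
Angle swept by the target during transfer: ω₂·t = 1.825 rad = 104.56°.
The interplanetary probe traverses 180° on the transfer ellipse, so the target must lead by 180° − 104.56° = 75.44°.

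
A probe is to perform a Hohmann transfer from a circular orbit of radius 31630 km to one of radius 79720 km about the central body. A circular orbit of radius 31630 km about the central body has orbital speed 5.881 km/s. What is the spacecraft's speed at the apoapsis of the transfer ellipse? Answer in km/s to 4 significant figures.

v = 2.792 km/s

From the circular-orbit relation v² = μ/r at r = 31630 km: μ = v²r = (5.881)² × 31630 = 1.09396×10^6 km³/s².
Transfer-ellipse semi-major axis a_t = (r₁ + r₂)/2 = (31630 + 79720)/2 = 55675 km.
At apoapsis, r = 79720 km.
Vis-viva: v = √[μ(2/r − 1/a_t)] = √[1.09396×10^6 × (2/79720 − 1/55675)] = 2.792 km/s.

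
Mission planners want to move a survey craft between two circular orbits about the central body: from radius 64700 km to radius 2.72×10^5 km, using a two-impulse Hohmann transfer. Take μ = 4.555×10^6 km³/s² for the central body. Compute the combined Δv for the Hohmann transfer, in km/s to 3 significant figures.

Δv = 3.83 km/s

The Hohmann ellipse has a_t = (r₁ + r₂)/2 = 1.6835×10^5 km.
At r₁ the circular-orbit speed is v₁ = √(μ/r₁) = 8.39058 km/s.
Transfer-orbit speed at r₁ (v² = μ(2/r − 1/a)): v_p = √[μ(2/r₁ − 1/a_t)] = 10.6652 km/s.
First burn Δv₁ = |v_p − v₁| = 2.275 km/s.
Circular speed at r₂: v₂ = √(μ/r₂) = 4.092 km/s.
Transfer-orbit speed at r₂: v_a = √[μ(2/r₂ − 1/a_t)] = 2.537 km/s.
Second burn Δv₂ = |v₂ − v_a| = 1.555 km/s.
Total Δv = Δv₁ + Δv₂ = 3.830 km/s.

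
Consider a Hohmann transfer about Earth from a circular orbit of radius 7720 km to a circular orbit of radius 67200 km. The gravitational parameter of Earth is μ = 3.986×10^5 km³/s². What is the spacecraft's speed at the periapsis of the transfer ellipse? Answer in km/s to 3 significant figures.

v = 9.62 km/s

The Hohmann ellipse has a_t = (r₁ + r₂)/2 = 37460 km.
At periapsis, r = 7720 km.
From the vis-viva equation, v = √[μ(2/r − 1/a_t)] = 9.624 km/s.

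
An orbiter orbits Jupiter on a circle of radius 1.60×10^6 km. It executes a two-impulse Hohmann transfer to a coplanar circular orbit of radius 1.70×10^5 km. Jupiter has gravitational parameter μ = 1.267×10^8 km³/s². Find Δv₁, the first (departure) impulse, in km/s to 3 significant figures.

Transfer-ellipse semi-major axis a_t = (r₁ + r₂)/2 = (1.600×10^6 + 1.700×10^5)/2 = 8.850×10^5 km.
On the circular orbit at r = 1.600×10^6 km, v_c = √(μ/r) = 8.899 km/s.
Vis-viva on the transfer ellipse at r = 1.600×10^6 km gives v_t = √[μ(2/r − 1/a_t)] = 3.900 km/s.
Δv₁ = |v_t − v_c| = |3.900 − 8.899| = 4.999 km/s.

Δv₁ = 5.00 km/s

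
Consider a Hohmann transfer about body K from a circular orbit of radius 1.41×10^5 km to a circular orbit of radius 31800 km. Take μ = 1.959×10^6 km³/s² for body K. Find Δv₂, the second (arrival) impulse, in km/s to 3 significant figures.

Δv₂ = 2.18 km/s

Semi-major axis of the transfer orbit: a_t = (1.410×10^5 + 31800)/2 = 86400 km.
Circular speed at r = 31800 km: v_c = √(μ/r) = 7.8488 km/s.
Transfer-orbit speed at the same r (vis-viva, a = a_t): v_t = √[μ(2/r − 1/a_t)] = 10.027 km/s.
Δv₂ = |v_t − v_c| = |10.027 − 7.8488| = 2.178 km/s.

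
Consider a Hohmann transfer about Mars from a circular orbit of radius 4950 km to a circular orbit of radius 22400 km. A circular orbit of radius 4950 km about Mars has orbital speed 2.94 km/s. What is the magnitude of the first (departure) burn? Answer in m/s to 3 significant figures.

Δv₁ = 823 m/s

From the circular-orbit relation v² = μ/r at r = 4950 km: μ = v²r = (2.94)² × 4950 = 42785.8 km³/s².
Transfer-ellipse semi-major axis a_t = (r₁ + r₂)/2 = (4950 + 22400)/2 = 13675 km.
On the circular orbit at r = 4950 km, v_c = √(μ/r) = 2.9400 km/s.
Vis-viva on the transfer ellipse at r = 4950 km gives v_t = √[μ(2/r − 1/a_t)] = 3.7628 km/s.
Δv₁ = |v_t − v_c| = |3.7628 − 2.9400| = 0.8228 km/s.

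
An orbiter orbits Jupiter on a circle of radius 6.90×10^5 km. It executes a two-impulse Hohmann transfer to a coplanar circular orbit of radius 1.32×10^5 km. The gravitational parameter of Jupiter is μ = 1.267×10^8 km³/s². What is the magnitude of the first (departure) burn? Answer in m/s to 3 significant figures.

Transfer-ellipse semi-major axis a_t = (r₁ + r₂)/2 = (6.900×10^5 + 1.320×10^5)/2 = 4.110×10^5 km.
Circular speed at r = 6.900×10^5 km: v_c = √(μ/r) = 13.55 km/s.
Transfer-orbit speed at the same r (vis-viva, a = a_t): v_t = √[μ(2/r − 1/a_t)] = 7.679 km/s.
Δv₁ = |v_t − v_c| = |7.679 − 13.55| = 5.871 km/s.

Δv₁ = 5870 m/s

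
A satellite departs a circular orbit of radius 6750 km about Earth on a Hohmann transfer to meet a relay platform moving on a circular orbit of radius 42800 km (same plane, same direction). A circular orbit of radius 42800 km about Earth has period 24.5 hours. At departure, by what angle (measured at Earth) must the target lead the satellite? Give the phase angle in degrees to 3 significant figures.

From Kepler's third law T² = 4π²r³/μ at r = 42800 km, T = 24.5 hours = 24.5 × 3600 s = 88200 s: μ = 4π²r³/T² = 3.97882×10^5 km³/s².
Transfer-ellipse semi-major axis a_t = (r₁ + r₂)/2 = (6750 + 42800)/2 = 24775 km.
The half-period of the transfer ellipse is t = π√(a_t³/μ) = 19422 s.
Target angular speed ω₂ = √(μ/r₂³) = 7.1238×10^-5 rad/s.
Angle swept by the target during transfer: ω₂·t = 1.3836 rad = 79.27°.
The satellite traverses 180° on the transfer ellipse, so the target must lead by 180° − 79.27° = 101°.

φ = 101°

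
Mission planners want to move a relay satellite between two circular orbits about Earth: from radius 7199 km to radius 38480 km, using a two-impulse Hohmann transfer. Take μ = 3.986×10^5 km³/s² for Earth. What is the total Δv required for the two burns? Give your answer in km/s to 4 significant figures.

Δv = 3.629 km/s

Semi-major axis of the transfer orbit: a_t = (7199 + 38480)/2 = 22839.5 km.
Circular speed at r₁: v₁ = √(μ/r₁) = √(3.986×10^5/7199) = 7.441 km/s.
On the transfer ellipse at r₁, vis-viva gives v_p = √[μ(2/r₁ − 1/a_t)] = 9.658 km/s.
First burn Δv₁ = |v_p − v₁| = 2.217 km/s.
At r₂, v₂ = √(μ/r₂) = 3.2185 km/s.
Transfer-orbit speed at r₂: v_a = √[μ(2/r₂ − 1/a_t)] = 1.8069 km/s.
Second burn Δv₂ = |v₂ − v_a| = 1.412 km/s.
Total Δv = Δv₁ + Δv₂ = 3.629 km/s.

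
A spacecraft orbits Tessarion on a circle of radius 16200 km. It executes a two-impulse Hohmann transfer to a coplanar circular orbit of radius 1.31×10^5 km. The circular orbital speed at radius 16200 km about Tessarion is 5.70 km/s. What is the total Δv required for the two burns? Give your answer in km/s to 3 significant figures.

From the circular-orbit relation v² = μ/r at r = 16200 km: μ = v²r = (5.70)² × 16200 = 5.26338×10^5 km³/s².
The Hohmann ellipse has a_t = (r₁ + r₂)/2 = 73600 km.
Circular speed at r₁: v₁ = √(μ/r₁) = √(5.26338×10^5/16200) = 5.700 km/s.
On the transfer ellipse at r₁, v² = μ(2/r − 1/a) gives v_p = √[μ(2/r₁ − 1/a_t)] = 7.605 km/s.
First burn Δv₁ = |v_p − v₁| = 1.905 km/s.
Circular speed at r₂: v₂ = √(μ/r₂) = 2.004 km/s.
Transfer-orbit speed at r₂: v_a = √[μ(2/r₂ − 1/a_t)] = 0.9404 km/s.
Second burn Δv₂ = |v₂ − v_a| = 1.064 km/s.
Δv = Δv₁ + Δv₂ = 1.905 + 1.064 = 2.969 km/s.

Δv = 2.97 km/s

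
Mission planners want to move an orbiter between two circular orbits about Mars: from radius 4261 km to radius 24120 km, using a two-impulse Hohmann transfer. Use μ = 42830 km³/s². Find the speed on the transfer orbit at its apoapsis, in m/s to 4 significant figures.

v = 730.2 m/s

Transfer-ellipse semi-major axis a_t = (r₁ + r₂)/2 = (4261 + 24120)/2 = 14190.5 km.
At apoapsis, r = 24120 km.
Applying v² = μ(2/r − 1/a_t): v = 0.7302 km/s.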